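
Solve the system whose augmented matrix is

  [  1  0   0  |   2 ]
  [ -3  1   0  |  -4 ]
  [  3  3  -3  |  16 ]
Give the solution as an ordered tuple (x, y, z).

(2, 2, -4/3)

R2 := R2 + 3·R1
  [ 1  0   0  |   2 ]
  [ 0  1   0  |   2 ]
  [ 3  3  -3  |  16 ]
R3 := R3 − 3·R1
  [ 1  0   0  |   2 ]
  [ 0  1   0  |   2 ]
  [ 0  3  -3  |  10 ]
R3 := R3 − 3·R2
  [ 1  0   0  |  2 ]
  [ 0  1   0  |  2 ]
  [ 0  0  -3  |  4 ]
R3 := -1/3·R3
  [ 1  0  0  |     2 ]
  [ 0  1  0  |     2 ]
  [ 0  0  1  |  -4/3 ]
Reading off the last column: x = 2, y = 2, z = -4/3.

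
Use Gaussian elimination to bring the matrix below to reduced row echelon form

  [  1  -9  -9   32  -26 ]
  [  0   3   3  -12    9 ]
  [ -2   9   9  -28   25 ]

Add 2 times ρ1 to ρ3.
  [ 1  -9  -9   32  -26 ]
  [ 0   3   3  -12    9 ]
  [ 0  -9  -9   36  -27 ]
Multiply ρ2 by 1/3.
  [ 1  -9  -9  32  -26 ]
  [ 0   1   1  -4    3 ]
  [ 0  -9  -9  36  -27 ]
Add 9 times ρ2 to ρ3.
  [ 1  -9  -9  32  -26 ]
  [ 0   1   1  -4    3 ]
  [ 0   0   0   0    0 ]
Add 9 times ρ2 to ρ1.
  [ 1  0  0  -4  1 ]
  [ 0  1  1  -4  3 ]
  [ 0  0  0   0  0 ]

[[1, 0, 0, -4, 1], [0, 1, 1, -4, 3], [0, 0, 0, 0, 0]]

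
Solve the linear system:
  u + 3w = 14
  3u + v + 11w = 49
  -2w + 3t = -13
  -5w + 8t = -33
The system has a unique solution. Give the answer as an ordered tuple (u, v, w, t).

Form the augmented matrix and row-reduce:
  [ 1  0   3  0  |   14 ]
  [ 3  1  11  0  |   49 ]
  [ 0  0  -2  3  |  -13 ]
  [ 0  0  -5  8  |  -33 ]
Subtract 3 times ρ1 from ρ2.
Multiply ρ3 by -1/2.
Add 5 times ρ3 to ρ4.
Multiply ρ4 by 2.
Add 3/2 times ρ4 to ρ3.
Subtract 2 times ρ3 from ρ2.
Subtract 3 times ρ3 from ρ1.
Reading off the last column: u = -1, v = -3, w = 5, t = -1.

(-1, -3, 5, -1)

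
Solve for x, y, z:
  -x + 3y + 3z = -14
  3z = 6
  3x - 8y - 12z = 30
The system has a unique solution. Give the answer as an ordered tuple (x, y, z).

Form the augmented matrix and row-reduce:
  [ -1   3    3  |  -14 ]
  [  0   0    3  |    6 ]
  [  3  -8  -12  |   30 ]
R1 → -1·R1
  [ 1  -3   -3  |  14 ]
  [ 0   0    3  |   6 ]
  [ 3  -8  -12  |  30 ]
R3 → R3 − 3·R1
  [ 1  -3  -3  |   14 ]
  [ 0   0   3  |    6 ]
  [ 0   1  -3  |  -12 ]
R2 <-> R3
  [ 1  -3  -3  |   14 ]
  [ 0   1  -3  |  -12 ]
  [ 0   0   3  |    6 ]
R3 → 1/3·R3
  [ 1  -3  -3  |   14 ]
  [ 0   1  -3  |  -12 ]
  [ 0   0   1  |    2 ]
R2 → R2 + 3·R3
  [ 1  -3  -3  |  14 ]
  [ 0   1   0  |  -6 ]
  [ 0   0   1  |   2 ]
R1 → R1 + 3·R3
  [ 1  -3  0  |  20 ]
  [ 0   1  0  |  -6 ]
  [ 0   0  1  |   2 ]
R1 → R1 + 3·R2
  [ 1  0  0  |   2 ]
  [ 0  1  0  |  -6 ]
  [ 0  0  1  |   2 ]
Reading off the last column: x = 2, y = -6, z = 2.

(2, -6, 2)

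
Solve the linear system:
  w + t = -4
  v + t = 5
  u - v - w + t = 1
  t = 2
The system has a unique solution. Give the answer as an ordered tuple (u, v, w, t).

Form the augmented matrix and row-reduce:
  [ 0   0   1  1  |  -4 ]
  [ 0   1   0  1  |   5 ]
  [ 1  -1  -1  1  |   1 ]
  [ 0   0   0  1  |   2 ]
R1 <=> R3
  [ 1  -1  -1  1  |   1 ]
  [ 0   1   0  1  |   5 ]
  [ 0   0   1  1  |  -4 ]
  [ 0   0   0  1  |   2 ]
R3 → R3 − R4
  [ 1  -1  -1  1  |   1 ]
  [ 0   1   0  1  |   5 ]
  [ 0   0   1  0  |  -6 ]
  [ 0   0   0  1  |   2 ]
R2 → R2 − R4
  [ 1  -1  -1  1  |   1 ]
  [ 0   1   0  0  |   3 ]
  [ 0   0   1  0  |  -6 ]
  [ 0   0   0  1  |   2 ]
R1 → R1 − R4
  [ 1  -1  -1  0  |  -1 ]
  [ 0   1   0  0  |   3 ]
  [ 0   0   1  0  |  -6 ]
  [ 0   0   0  1  |   2 ]
R1 → R1 + R3
  [ 1  -1  0  0  |  -7 ]
  [ 0   1  0  0  |   3 ]
  [ 0   0  1  0  |  -6 ]
  [ 0   0  0  1  |   2 ]
R1 → R1 + R2
  [ 1  0  0  0  |  -4 ]
  [ 0  1  0  0  |   3 ]
  [ 0  0  1  0  |  -6 ]
  [ 0  0  0  1  |   2 ]
Reading off the last column: u = -4, v = 3, w = -6, t = 2.

(-4, 3, -6, 2)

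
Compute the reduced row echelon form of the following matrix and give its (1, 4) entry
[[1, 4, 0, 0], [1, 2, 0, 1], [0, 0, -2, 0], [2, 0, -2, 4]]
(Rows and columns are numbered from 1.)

R2 := R2 − R1
  [ 1   4   0  0 ]
  [ 0  -2   0  1 ]
  [ 0   0  -2  0 ]
  [ 2   0  -2  4 ]
R4 := R4 − 2·R1
  [ 1   4   0  0 ]
  [ 0  -2   0  1 ]
  [ 0   0  -2  0 ]
  [ 0  -8  -2  4 ]
R2 := -1/2·R2
  [ 1   4   0     0 ]
  [ 0   1   0  -1/2 ]
  [ 0   0  -2     0 ]
  [ 0  -8  -2     4 ]
R4 := R4 + 8·R2
  [ 1  4   0     0 ]
  [ 0  1   0  -1/2 ]
  [ 0  0  -2     0 ]
  [ 0  0  -2     0 ]
R3 := -1/2·R3
  [ 1  4   0     0 ]
  [ 0  1   0  -1/2 ]
  [ 0  0   1     0 ]
  [ 0  0  -2     0 ]
R4 := R4 + 2·R3
  [ 1  4  0     0 ]
  [ 0  1  0  -1/2 ]
  [ 0  0  1     0 ]
  [ 0  0  0     0 ]
R1 := R1 − 4·R2
  [ 1  0  0     2 ]
  [ 0  1  0  -1/2 ]
  [ 0  0  1     0 ]
  [ 0  0  0     0 ]

2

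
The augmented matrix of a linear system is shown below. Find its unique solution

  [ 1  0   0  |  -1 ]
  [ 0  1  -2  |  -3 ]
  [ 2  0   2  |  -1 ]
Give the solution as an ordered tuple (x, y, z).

(-1, -2, 1/2)

r3 → r3 − 2·r1
  [ 1  0   0  |  -1 ]
  [ 0  1  -2  |  -3 ]
  [ 0  0   2  |   1 ]
r3 → 1/2·r3
  [ 1  0   0  |   -1 ]
  [ 0  1  -2  |   -3 ]
  [ 0  0   1  |  1/2 ]
r2 → r2 + 2·r3
  [ 1  0  0  |   -1 ]
  [ 0  1  0  |   -2 ]
  [ 0  0  1  |  1/2 ]
Reading off the last column: x = -1, y = -2, z = 1/2.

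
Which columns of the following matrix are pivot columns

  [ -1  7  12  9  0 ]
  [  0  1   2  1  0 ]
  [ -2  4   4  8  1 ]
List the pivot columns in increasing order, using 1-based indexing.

1, 2, 5

r1 -> -1·r1
  [  1  -7  -12  -9  0 ]
  [  0   1    2   1  0 ]
  [ -2   4    4   8  1 ]
r3 -> r3 + 2·r1
  [ 1   -7  -12   -9  0 ]
  [ 0    1    2    1  0 ]
  [ 0  -10  -20  -10  1 ]
r3 -> r3 + 10·r2
  [ 1  -7  -12  -9  0 ]
  [ 0   1    2   1  0 ]
  [ 0   0    0   0  1 ]
r1 -> r1 + 7·r2
  [ 1  0  2  -2  0 ]
  [ 0  1  2   1  0 ]
  [ 0  0  0   0  1 ]
Pivot columns are the columns containing a leading 1.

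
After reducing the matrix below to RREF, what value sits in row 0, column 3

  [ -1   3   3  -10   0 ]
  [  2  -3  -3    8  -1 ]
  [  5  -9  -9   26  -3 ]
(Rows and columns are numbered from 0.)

-2

R1 := -1·R1
  [ 1  -3  -3  10   0 ]
  [ 2  -3  -3   8  -1 ]
  [ 5  -9  -9  26  -3 ]
R2 := R2 − 2·R1
  [ 1  -3  -3   10   0 ]
  [ 0   3   3  -12  -1 ]
  [ 5  -9  -9   26  -3 ]
R3 := R3 − 5·R1
  [ 1  -3  -3   10   0 ]
  [ 0   3   3  -12  -1 ]
  [ 0   6   6  -24  -3 ]
R2 := 1/3·R2
  [ 1  -3  -3   10     0 ]
  [ 0   1   1   -4  -1/3 ]
  [ 0   6   6  -24    -3 ]
R3 := R3 − 6·R2
  [ 1  -3  -3  10     0 ]
  [ 0   1   1  -4  -1/3 ]
  [ 0   0   0   0    -1 ]
R3 := -1·R3
  [ 1  -3  -3  10     0 ]
  [ 0   1   1  -4  -1/3 ]
  [ 0   0   0   0     1 ]
R2 := R2 + 1/3·R3
  [ 1  -3  -3  10  0 ]
  [ 0   1   1  -4  0 ]
  [ 0   0   0   0  1 ]
R1 := R1 + 3·R2
  [ 1  0  0  -2  0 ]
  [ 0  1  1  -4  0 ]
  [ 0  0  0   0  1 ]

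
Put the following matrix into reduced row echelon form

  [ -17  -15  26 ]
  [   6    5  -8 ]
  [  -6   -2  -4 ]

[[1, 0, 2], [0, 1, -4], [0, 0, 0]]

r1 ← -1/17·r1
  [  1  15/17  -26/17 ]
  [  6      5      -8 ]
  [ -6     -2      -4 ]
r2 ← r2 − 6·r1
  [  1  15/17  -26/17 ]
  [  0  -5/17   20/17 ]
  [ -6     -2      -4 ]
r3 ← r3 + 6·r1
  [ 1  15/17   -26/17 ]
  [ 0  -5/17    20/17 ]
  [ 0  56/17  -224/17 ]
r2 ← -17/5·r2
  [ 1  15/17   -26/17 ]
  [ 0      1       -4 ]
  [ 0  56/17  -224/17 ]
r3 ← r3 − 56/17·r2
  [ 1  15/17  -26/17 ]
  [ 0      1      -4 ]
  [ 0      0       0 ]
r1 ← r1 − 15/17·r2
  [ 1  0   2 ]
  [ 0  1  -4 ]
  [ 0  0   0 ]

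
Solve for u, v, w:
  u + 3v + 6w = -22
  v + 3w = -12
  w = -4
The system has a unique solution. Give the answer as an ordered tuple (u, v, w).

(2, 0, -4)

Form the augmented matrix and row-reduce:
  [ 1  3  6  |  -22 ]
  [ 0  1  3  |  -12 ]
  [ 0  0  1  |   -4 ]
r2 := r2 − 3·r3
  [ 1  3  6  |  -22 ]
  [ 0  1  0  |    0 ]
  [ 0  0  1  |   -4 ]
r1 := r1 − 6·r3
  [ 1  3  0  |   2 ]
  [ 0  1  0  |   0 ]
  [ 0  0  1  |  -4 ]
r1 := r1 − 3·r2
  [ 1  0  0  |   2 ]
  [ 0  1  0  |   0 ]
  [ 0  0  1  |  -4 ]
Reading off the last column: u = 2, v = 0, w = -4.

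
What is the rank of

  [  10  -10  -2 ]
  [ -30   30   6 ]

rank = 1

ρ1 ← 1/10·ρ1
  [   1  -1  -1/5 ]
  [ -30  30     6 ]
ρ2 ← ρ2 + 30·ρ1
  [ 1  -1  -1/5 ]
  [ 0   0     0 ]
The reduced form has 1 nonzero row.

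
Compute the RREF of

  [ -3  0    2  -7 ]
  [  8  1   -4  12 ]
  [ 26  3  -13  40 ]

[[1, 0, 0, 1], [0, 1, 0, -4], [0, 0, 1, -2]]

r1 -> -1/3·r1
  [  1  0  -2/3  7/3 ]
  [  8  1    -4   12 ]
  [ 26  3   -13   40 ]
r2 -> r2 − 8·r1
  [  1  0  -2/3    7/3 ]
  [  0  1   4/3  -20/3 ]
  [ 26  3   -13     40 ]
r3 -> r3 − 26·r1
  [ 1  0  -2/3    7/3 ]
  [ 0  1   4/3  -20/3 ]
  [ 0  3  13/3  -62/3 ]
r3 -> r3 − 3·r2
  [ 1  0  -2/3    7/3 ]
  [ 0  1   4/3  -20/3 ]
  [ 0  0   1/3   -2/3 ]
r3 -> 3·r3
  [ 1  0  -2/3    7/3 ]
  [ 0  1   4/3  -20/3 ]
  [ 0  0     1     -2 ]
r2 -> r2 − 4/3·r3
  [ 1  0  -2/3  7/3 ]
  [ 0  1     0   -4 ]
  [ 0  0     1   -2 ]
r1 -> r1 + 2/3·r3
  [ 1  0  0   1 ]
  [ 0  1  0  -4 ]
  [ 0  0  1  -2 ]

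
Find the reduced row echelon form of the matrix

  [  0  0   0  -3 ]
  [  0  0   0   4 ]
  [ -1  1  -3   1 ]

[[1, -1, 3, 0], [0, 0, 0, 1], [0, 0, 0, 0]]

r1 ↔ r3
  [ -1  1  -3   1 ]
  [  0  0   0   4 ]
  [  0  0   0  -3 ]
r1 → -1·r1
  [ 1  -1  3  -1 ]
  [ 0   0  0   4 ]
  [ 0   0  0  -3 ]
r2 → 1/4·r2
  [ 1  -1  3  -1 ]
  [ 0   0  0   1 ]
  [ 0   0  0  -3 ]
r3 → r3 + 3·r2
  [ 1  -1  3  -1 ]
  [ 0   0  0   1 ]
  [ 0   0  0   0 ]
r1 → r1 + r2
  [ 1  -1  3  0 ]
  [ 0   0  0  1 ]
  [ 0   0  0  0 ]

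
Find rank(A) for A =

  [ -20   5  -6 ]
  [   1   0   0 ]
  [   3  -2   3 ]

Multiply r1 by -1/20.
Subtract r1 from r2.
Subtract 3 times r1 from r3.
Multiply r2 by 4.
Add 5/4 times r2 to r3.
Multiply r3 by 5/3.
Add 6/5 times r3 to r2.
Subtract 3/10 times r3 from r1.
Add 1/4 times r2 to r1.
The reduced form has 3 nonzero rows.

rank = 3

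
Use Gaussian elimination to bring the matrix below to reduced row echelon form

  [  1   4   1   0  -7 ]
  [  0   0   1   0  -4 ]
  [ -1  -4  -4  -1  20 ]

[[1, 4, 0, 0, -3], [0, 0, 1, 0, -4], [0, 0, 0, 1, -1]]

Add R1 to R3.
  [ 1  4   1   0  -7 ]
  [ 0  0   1   0  -4 ]
  [ 0  0  -3  -1  13 ]
Add 3 times R2 to R3.
  [ 1  4  1   0  -7 ]
  [ 0  0  1   0  -4 ]
  [ 0  0  0  -1   1 ]
Multiply R3 by -1.
  [ 1  4  1  0  -7 ]
  [ 0  0  1  0  -4 ]
  [ 0  0  0  1  -1 ]
Subtract R2 from R1.
  [ 1  4  0  0  -3 ]
  [ 0  0  1  0  -4 ]
  [ 0  0  0  1  -1 ]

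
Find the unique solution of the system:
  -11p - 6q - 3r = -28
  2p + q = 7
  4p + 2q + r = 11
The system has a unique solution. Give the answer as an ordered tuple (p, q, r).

Form the augmented matrix and row-reduce:
  [ -11  -6  -3  |  -28 ]
  [   2   1   0  |    7 ]
  [   4   2   1  |   11 ]
R1 -> -1/11·R1
R2 -> R2 − 2·R1
R3 -> R3 − 4·R1
R2 -> -11·R2
R3 -> R3 + 2/11·R2
R2 -> R2 − 6·R3
R1 -> R1 − 3/11·R3
R1 -> R1 − 6/11·R2
Reading off the last column: p = 5, q = -3, r = -3.

(5, -3, -3)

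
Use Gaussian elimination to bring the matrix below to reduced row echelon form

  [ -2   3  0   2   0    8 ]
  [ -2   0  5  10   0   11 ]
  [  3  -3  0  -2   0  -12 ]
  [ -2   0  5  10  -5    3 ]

R1 ← -1/2·R1
  [  1  -3/2  0  -1   0   -4 ]
  [ -2     0  5  10   0   11 ]
  [  3    -3  0  -2   0  -12 ]
  [ -2     0  5  10  -5    3 ]
R2 ← R2 + 2·R1
  [  1  -3/2  0  -1   0   -4 ]
  [  0    -3  5   8   0    3 ]
  [  3    -3  0  -2   0  -12 ]
  [ -2     0  5  10  -5    3 ]
R3 ← R3 − 3·R1
  [  1  -3/2  0  -1   0  -4 ]
  [  0    -3  5   8   0   3 ]
  [  0   3/2  0   1   0   0 ]
  [ -2     0  5  10  -5   3 ]
R4 ← R4 + 2·R1
  [ 1  -3/2  0  -1   0  -4 ]
  [ 0    -3  5   8   0   3 ]
  [ 0   3/2  0   1   0   0 ]
  [ 0    -3  5   8  -5  -5 ]
R2 ← -1/3·R2
  [ 1  -3/2     0    -1   0  -4 ]
  [ 0     1  -5/3  -8/3   0  -1 ]
  [ 0   3/2     0     1   0   0 ]
  [ 0    -3     5     8  -5  -5 ]
R3 ← R3 − 3/2·R2
  [ 1  -3/2     0    -1   0   -4 ]
  [ 0     1  -5/3  -8/3   0   -1 ]
  [ 0     0   5/2     5   0  3/2 ]
  [ 0    -3     5     8  -5   -5 ]
R4 ← R4 + 3·R2
  [ 1  -3/2     0    -1   0   -4 ]
  [ 0     1  -5/3  -8/3   0   -1 ]
  [ 0     0   5/2     5   0  3/2 ]
  [ 0     0     0     0  -5   -8 ]
R3 ← 2/5·R3
  [ 1  -3/2     0    -1   0   -4 ]
  [ 0     1  -5/3  -8/3   0   -1 ]
  [ 0     0     1     2   0  3/5 ]
  [ 0     0     0     0  -5   -8 ]
R4 ← -1/5·R4
  [ 1  -3/2     0    -1  0   -4 ]
  [ 0     1  -5/3  -8/3  0   -1 ]
  [ 0     0     1     2  0  3/5 ]
  [ 0     0     0     0  1  8/5 ]
R2 ← R2 + 5/3·R3
  [ 1  -3/2  0   -1  0   -4 ]
  [ 0     1  0  2/3  0    0 ]
  [ 0     0  1    2  0  3/5 ]
  [ 0     0  0    0  1  8/5 ]
R1 ← R1 + 3/2·R2
  [ 1  0  0    0  0   -4 ]
  [ 0  1  0  2/3  0    0 ]
  [ 0  0  1    2  0  3/5 ]
  [ 0  0  0    0  1  8/5 ]

[[1, 0, 0, 0, 0, -4], [0, 1, 0, 2/3, 0, 0], [0, 0, 1, 2, 0, 3/5], [0, 0, 0, 0, 1, 8/5]]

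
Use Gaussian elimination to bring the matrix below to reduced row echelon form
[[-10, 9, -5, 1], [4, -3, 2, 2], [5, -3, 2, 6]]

[[1, 0, 0, 4], [0, 1, 0, 4], [0, 0, 1, -1]]

Multiply R1 by -1/10.
Subtract 4 times R1 from R2.
Subtract 5 times R1 from R3.
Multiply R2 by 5/3.
Subtract 3/2 times R2 from R3.
Multiply R3 by -2.
Subtract 1/2 times R3 from R1.
Add 9/10 times R2 to R1.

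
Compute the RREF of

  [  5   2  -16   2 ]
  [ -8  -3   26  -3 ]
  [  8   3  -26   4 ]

[[1, 0, -4, 0], [0, 1, 2, 0], [0, 0, 0, 1]]

Multiply ρ1 by 1/5.
  [  1  2/5  -16/5  2/5 ]
  [ -8   -3     26   -3 ]
  [  8    3    -26    4 ]
Add 8 times ρ1 to ρ2.
  [ 1  2/5  -16/5  2/5 ]
  [ 0  1/5    2/5  1/5 ]
  [ 8    3    -26    4 ]
Subtract 8 times ρ1 from ρ3.
  [ 1   2/5  -16/5  2/5 ]
  [ 0   1/5    2/5  1/5 ]
  [ 0  -1/5   -2/5  4/5 ]
Multiply ρ2 by 5.
  [ 1   2/5  -16/5  2/5 ]
  [ 0     1      2    1 ]
  [ 0  -1/5   -2/5  4/5 ]
Add 1/5 times ρ2 to ρ3.
  [ 1  2/5  -16/5  2/5 ]
  [ 0    1      2    1 ]
  [ 0    0      0    1 ]
Subtract ρ3 from ρ2.
  [ 1  2/5  -16/5  2/5 ]
  [ 0    1      2    0 ]
  [ 0    0      0    1 ]
Subtract 2/5 times ρ3 from ρ1.
  [ 1  2/5  -16/5  0 ]
  [ 0    1      2  0 ]
  [ 0    0      0  1 ]
Subtract 2/5 times ρ2 from ρ1.
  [ 1  0  -4  0 ]
  [ 0  1   2  0 ]
  [ 0  0   0  1 ]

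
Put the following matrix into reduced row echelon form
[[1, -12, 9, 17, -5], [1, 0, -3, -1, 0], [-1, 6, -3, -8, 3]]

r2 := r2 − r1
  [  1  -12    9   17  -5 ]
  [  0   12  -12  -18   5 ]
  [ -1    6   -3   -8   3 ]
r3 := r3 + r1
  [ 1  -12    9   17  -5 ]
  [ 0   12  -12  -18   5 ]
  [ 0   -6    6    9  -2 ]
r2 := 1/12·r2
  [ 1  -12   9    17    -5 ]
  [ 0    1  -1  -3/2  5/12 ]
  [ 0   -6   6     9    -2 ]
r3 := r3 + 6·r2
  [ 1  -12   9    17    -5 ]
  [ 0    1  -1  -3/2  5/12 ]
  [ 0    0   0     0   1/2 ]
r3 := 2·r3
  [ 1  -12   9    17    -5 ]
  [ 0    1  -1  -3/2  5/12 ]
  [ 0    0   0     0     1 ]
r2 := r2 − 5/12·r3
  [ 1  -12   9    17  -5 ]
  [ 0    1  -1  -3/2   0 ]
  [ 0    0   0     0   1 ]
r1 := r1 + 5·r3
  [ 1  -12   9    17  0 ]
  [ 0    1  -1  -3/2  0 ]
  [ 0    0   0     0  1 ]
r1 := r1 + 12·r2
  [ 1  0  -3    -1  0 ]
  [ 0  1  -1  -3/2  0 ]
  [ 0  0   0     0  1 ]

[[1, 0, -3, -1, 0], [0, 1, -1, -3/2, 0], [0, 0, 0, 0, 1]]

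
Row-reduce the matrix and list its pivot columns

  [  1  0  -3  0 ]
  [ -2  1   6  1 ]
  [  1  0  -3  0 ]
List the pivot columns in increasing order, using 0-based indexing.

r2 := r2 + 2·r1
r3 := r3 − r1
Pivot columns are the columns containing a leading 1.

0, 1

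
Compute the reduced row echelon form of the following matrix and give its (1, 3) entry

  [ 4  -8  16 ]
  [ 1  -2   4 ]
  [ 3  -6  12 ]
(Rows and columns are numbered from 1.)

R1 -> 1/4·R1
R2 -> R2 − R1
R3 -> R3 − 3·R1

4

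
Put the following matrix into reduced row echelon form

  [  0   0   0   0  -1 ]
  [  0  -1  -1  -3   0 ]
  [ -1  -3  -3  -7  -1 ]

[[1, 0, 0, -2, 0], [0, 1, 1, 3, 0], [0, 0, 0, 0, 1]]

ρ1 ↔ ρ3
  [ -1  -3  -3  -7  -1 ]
  [  0  -1  -1  -3   0 ]
  [  0   0   0   0  -1 ]
ρ1 → -1·ρ1
  [ 1   3   3   7   1 ]
  [ 0  -1  -1  -3   0 ]
  [ 0   0   0   0  -1 ]
ρ2 → -1·ρ2
  [ 1  3  3  7   1 ]
  [ 0  1  1  3   0 ]
  [ 0  0  0  0  -1 ]
ρ3 → -1·ρ3
  [ 1  3  3  7  1 ]
  [ 0  1  1  3  0 ]
  [ 0  0  0  0  1 ]
ρ1 → ρ1 − ρ3
  [ 1  3  3  7  0 ]
  [ 0  1  1  3  0 ]
  [ 0  0  0  0  1 ]
ρ1 → ρ1 − 3·ρ2
  [ 1  0  0  -2  0 ]
  [ 0  1  1   3  0 ]
  [ 0  0  0   0  1 ]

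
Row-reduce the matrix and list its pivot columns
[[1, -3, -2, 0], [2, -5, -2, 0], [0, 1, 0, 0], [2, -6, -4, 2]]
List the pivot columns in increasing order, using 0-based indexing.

ρ2 -> ρ2 − 2·ρ1
ρ4 -> ρ4 − 2·ρ1
ρ3 -> ρ3 − ρ2
ρ3 -> -1/2·ρ3
ρ4 -> 1/2·ρ4
ρ2 -> ρ2 − 2·ρ3
ρ1 -> ρ1 + 2·ρ3
ρ1 -> ρ1 + 3·ρ2
Pivot columns are the columns containing a leading 1.

0, 1, 2, 3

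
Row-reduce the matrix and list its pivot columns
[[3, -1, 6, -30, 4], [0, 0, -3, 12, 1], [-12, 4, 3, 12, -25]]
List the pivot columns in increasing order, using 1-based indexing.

1, 3

Multiply R1 by 1/3.
  [   1  -1/3   2  -10  4/3 ]
  [   0     0  -3   12    1 ]
  [ -12     4   3   12  -25 ]
Add 12 times R1 to R3.
  [ 1  -1/3   2   -10  4/3 ]
  [ 0     0  -3    12    1 ]
  [ 0     0  27  -108   -9 ]
Multiply R2 by -1/3.
  [ 1  -1/3   2   -10   4/3 ]
  [ 0     0   1    -4  -1/3 ]
  [ 0     0  27  -108    -9 ]
Subtract 27 times R2 from R3.
  [ 1  -1/3  2  -10   4/3 ]
  [ 0     0  1   -4  -1/3 ]
  [ 0     0  0    0     0 ]
Subtract 2 times R2 from R1.
  [ 1  -1/3  0  -2     2 ]
  [ 0     0  1  -4  -1/3 ]
  [ 0     0  0   0     0 ]
Pivot columns are the columns containing a leading 1.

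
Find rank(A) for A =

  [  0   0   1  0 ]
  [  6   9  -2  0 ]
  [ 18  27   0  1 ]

rank = 3

ρ1 ↔ ρ2
  [  6   9  -2  0 ]
  [  0   0   1  0 ]
  [ 18  27   0  1 ]
ρ1 := 1/6·ρ1
  [  1  3/2  -1/3  0 ]
  [  0    0     1  0 ]
  [ 18   27     0  1 ]
ρ3 := ρ3 − 18·ρ1
  [ 1  3/2  -1/3  0 ]
  [ 0    0     1  0 ]
  [ 0    0     6  1 ]
ρ3 := ρ3 − 6·ρ2
  [ 1  3/2  -1/3  0 ]
  [ 0    0     1  0 ]
  [ 0    0     0  1 ]
ρ1 := ρ1 + 1/3·ρ2
  [ 1  3/2  0  0 ]
  [ 0    0  1  0 ]
  [ 0    0  0  1 ]
The reduced form has 3 nonzero rows.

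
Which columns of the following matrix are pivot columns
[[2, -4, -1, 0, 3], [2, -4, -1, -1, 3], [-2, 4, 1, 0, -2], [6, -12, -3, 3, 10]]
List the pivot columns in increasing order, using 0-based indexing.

ρ1 := 1/2·ρ1
  [  1   -2  -1/2   0  3/2 ]
  [  2   -4    -1  -1    3 ]
  [ -2    4     1   0   -2 ]
  [  6  -12    -3   3   10 ]
ρ2 := ρ2 − 2·ρ1
  [  1   -2  -1/2   0  3/2 ]
  [  0    0     0  -1    0 ]
  [ -2    4     1   0   -2 ]
  [  6  -12    -3   3   10 ]
ρ3 := ρ3 + 2·ρ1
  [ 1   -2  -1/2   0  3/2 ]
  [ 0    0     0  -1    0 ]
  [ 0    0     0   0    1 ]
  [ 6  -12    -3   3   10 ]
ρ4 := ρ4 − 6·ρ1
  [ 1  -2  -1/2   0  3/2 ]
  [ 0   0     0  -1    0 ]
  [ 0   0     0   0    1 ]
  [ 0   0     0   3    1 ]
ρ2 := -1·ρ2
  [ 1  -2  -1/2  0  3/2 ]
  [ 0   0     0  1    0 ]
  [ 0   0     0  0    1 ]
  [ 0   0     0  3    1 ]
ρ4 := ρ4 − 3·ρ2
  [ 1  -2  -1/2  0  3/2 ]
  [ 0   0     0  1    0 ]
  [ 0   0     0  0    1 ]
  [ 0   0     0  0    1 ]
ρ4 := ρ4 − ρ3
  [ 1  -2  -1/2  0  3/2 ]
  [ 0   0     0  1    0 ]
  [ 0   0     0  0    1 ]
  [ 0   0     0  0    0 ]
ρ1 := ρ1 − 3/2·ρ3
  [ 1  -2  -1/2  0  0 ]
  [ 0   0     0  1  0 ]
  [ 0   0     0  0  1 ]
  [ 0   0     0  0  0 ]
Pivot columns are the columns containing a leading 1.

0, 3, 4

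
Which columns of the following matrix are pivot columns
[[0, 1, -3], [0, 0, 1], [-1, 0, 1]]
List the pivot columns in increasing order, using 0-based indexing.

0, 1, 2

Swap R1 and R3.
Multiply R1 by -1.
Swap R2 and R3.
Add 3 times R3 to R2.
Add R3 to R1.
Pivot columns are the columns containing a leading 1.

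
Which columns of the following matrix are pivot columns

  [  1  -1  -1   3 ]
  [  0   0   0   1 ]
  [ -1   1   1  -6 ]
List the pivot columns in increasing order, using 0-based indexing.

ρ3 ← ρ3 + ρ1
  [ 1  -1  -1   3 ]
  [ 0   0   0   1 ]
  [ 0   0   0  -3 ]
ρ3 ← ρ3 + 3·ρ2
  [ 1  -1  -1  3 ]
  [ 0   0   0  1 ]
  [ 0   0   0  0 ]
ρ1 ← ρ1 − 3·ρ2
  [ 1  -1  -1  0 ]
  [ 0   0   0  1 ]
  [ 0   0   0  0 ]
Pivot columns are the columns containing a leading 1.

0, 3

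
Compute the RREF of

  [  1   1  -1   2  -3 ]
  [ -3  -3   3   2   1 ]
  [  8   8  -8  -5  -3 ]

[[1, 1, -1, 0, -1], [0, 0, 0, 1, -1], [0, 0, 0, 0, 0]]

Add 3 times R1 to R2.
  [ 1  1  -1   2  -3 ]
  [ 0  0   0   8  -8 ]
  [ 8  8  -8  -5  -3 ]
Subtract 8 times R1 from R3.
  [ 1  1  -1    2  -3 ]
  [ 0  0   0    8  -8 ]
  [ 0  0   0  -21  21 ]
Multiply R2 by 1/8.
  [ 1  1  -1    2  -3 ]
  [ 0  0   0    1  -1 ]
  [ 0  0   0  -21  21 ]
Add 21 times R2 to R3.
  [ 1  1  -1  2  -3 ]
  [ 0  0   0  1  -1 ]
  [ 0  0   0  0   0 ]
Subtract 2 times R2 from R1.
  [ 1  1  -1  0  -1 ]
  [ 0  0   0  1  -1 ]
  [ 0  0   0  0   0 ]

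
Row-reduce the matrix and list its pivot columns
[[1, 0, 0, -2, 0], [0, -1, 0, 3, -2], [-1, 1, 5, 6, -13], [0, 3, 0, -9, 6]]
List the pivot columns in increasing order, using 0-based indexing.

r3 → r3 + r1
  [ 1   0  0  -2    0 ]
  [ 0  -1  0   3   -2 ]
  [ 0   1  5   4  -13 ]
  [ 0   3  0  -9    6 ]
r2 → -1·r2
  [ 1  0  0  -2    0 ]
  [ 0  1  0  -3    2 ]
  [ 0  1  5   4  -13 ]
  [ 0  3  0  -9    6 ]
r3 → r3 − r2
  [ 1  0  0  -2    0 ]
  [ 0  1  0  -3    2 ]
  [ 0  0  5   7  -15 ]
  [ 0  3  0  -9    6 ]
r4 → r4 − 3·r2
  [ 1  0  0  -2    0 ]
  [ 0  1  0  -3    2 ]
  [ 0  0  5   7  -15 ]
  [ 0  0  0   0    0 ]
r3 → 1/5·r3
  [ 1  0  0   -2   0 ]
  [ 0  1  0   -3   2 ]
  [ 0  0  1  7/5  -3 ]
  [ 0  0  0    0   0 ]
Pivot columns are the columns containing a leading 1.

0, 1, 2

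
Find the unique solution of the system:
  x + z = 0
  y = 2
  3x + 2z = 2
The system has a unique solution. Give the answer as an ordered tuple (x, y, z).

Form the augmented matrix and row-reduce:
  [ 1  0  1  |  0 ]
  [ 0  1  0  |  2 ]
  [ 3  0  2  |  2 ]
R3 → R3 − 3·R1
  [ 1  0   1  |  0 ]
  [ 0  1   0  |  2 ]
  [ 0  0  -1  |  2 ]
R3 → -1·R3
  [ 1  0  1  |   0 ]
  [ 0  1  0  |   2 ]
  [ 0  0  1  |  -2 ]
R1 → R1 − R3
  [ 1  0  0  |   2 ]
  [ 0  1  0  |   2 ]
  [ 0  0  1  |  -2 ]
Reading off the last column: x = 2, y = 2, z = -2.

(2, 2, -2)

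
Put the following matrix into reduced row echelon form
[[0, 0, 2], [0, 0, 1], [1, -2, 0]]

[[1, -2, 0], [0, 0, 1], [0, 0, 0]]

R1 <=> R3
  [ 1  -2  0 ]
  [ 0   0  1 ]
  [ 0   0  2 ]
R3 ← R3 − 2·R2
  [ 1  -2  0 ]
  [ 0   0  1 ]
  [ 0   0  0 ]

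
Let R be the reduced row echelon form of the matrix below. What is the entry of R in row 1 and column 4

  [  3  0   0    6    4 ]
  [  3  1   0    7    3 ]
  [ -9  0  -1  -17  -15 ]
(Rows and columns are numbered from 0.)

R1 ← 1/3·R1
  [  1  0   0    2  4/3 ]
  [  3  1   0    7    3 ]
  [ -9  0  -1  -17  -15 ]
R2 ← R2 − 3·R1
  [  1  0   0    2  4/3 ]
  [  0  1   0    1   -1 ]
  [ -9  0  -1  -17  -15 ]
R3 ← R3 + 9·R1
  [ 1  0   0  2  4/3 ]
  [ 0  1   0  1   -1 ]
  [ 0  0  -1  1   -3 ]
R3 ← -1·R3
  [ 1  0  0   2  4/3 ]
  [ 0  1  0   1   -1 ]
  [ 0  0  1  -1    3 ]

-1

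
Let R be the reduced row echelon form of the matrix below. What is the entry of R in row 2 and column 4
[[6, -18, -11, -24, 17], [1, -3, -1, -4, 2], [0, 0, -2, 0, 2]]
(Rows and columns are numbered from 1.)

0

ρ1 → 1/6·ρ1
  [ 1  -3  -11/6  -4  17/6 ]
  [ 1  -3     -1  -4     2 ]
  [ 0   0     -2   0     2 ]
ρ2 → ρ2 − ρ1
  [ 1  -3  -11/6  -4  17/6 ]
  [ 0   0    5/6   0  -5/6 ]
  [ 0   0     -2   0     2 ]
ρ2 → 6/5·ρ2
  [ 1  -3  -11/6  -4  17/6 ]
  [ 0   0      1   0    -1 ]
  [ 0   0     -2   0     2 ]
ρ3 → ρ3 + 2·ρ2
  [ 1  -3  -11/6  -4  17/6 ]
  [ 0   0      1   0    -1 ]
  [ 0   0      0   0     0 ]
ρ1 → ρ1 + 11/6·ρ2
  [ 1  -3  0  -4   1 ]
  [ 0   0  1   0  -1 ]
  [ 0   0  0   0   0 ]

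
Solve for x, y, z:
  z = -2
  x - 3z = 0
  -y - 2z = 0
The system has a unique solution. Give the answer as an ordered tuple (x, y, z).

(-6, 4, -2)

Form the augmented matrix and row-reduce:
  [ 0   0   1  |  -2 ]
  [ 1   0  -3  |   0 ]
  [ 0  -1  -2  |   0 ]
Swap ρ1 and ρ2.
Swap ρ2 and ρ3.
Multiply ρ2 by -1.
Subtract 2 times ρ3 from ρ2.
Add 3 times ρ3 to ρ1.
Reading off the last column: x = -6, y = 4, z = -2.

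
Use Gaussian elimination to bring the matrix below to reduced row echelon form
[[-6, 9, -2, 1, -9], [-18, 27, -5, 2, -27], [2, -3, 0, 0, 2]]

[[1, -3/2, 0, 0, 1], [0, 0, 1, 0, 3], [0, 0, 0, 1, 3]]

Multiply r1 by -1/6.
  [   1  -3/2  1/3  -1/6  3/2 ]
  [ -18    27   -5     2  -27 ]
  [   2    -3    0     0    2 ]
Add 18 times r1 to r2.
  [ 1  -3/2  1/3  -1/6  3/2 ]
  [ 0     0    1    -1    0 ]
  [ 2    -3    0     0    2 ]
Subtract 2 times r1 from r3.
  [ 1  -3/2   1/3  -1/6  3/2 ]
  [ 0     0     1    -1    0 ]
  [ 0     0  -2/3   1/3   -1 ]
Add 2/3 times r2 to r3.
  [ 1  -3/2  1/3  -1/6  3/2 ]
  [ 0     0    1    -1    0 ]
  [ 0     0    0  -1/3   -1 ]
Multiply r3 by -3.
  [ 1  -3/2  1/3  -1/6  3/2 ]
  [ 0     0    1    -1    0 ]
  [ 0     0    0     1    3 ]
Add r3 to r2.
  [ 1  -3/2  1/3  -1/6  3/2 ]
  [ 0     0    1     0    3 ]
  [ 0     0    0     1    3 ]
Add 1/6 times r3 to r1.
  [ 1  -3/2  1/3  0  2 ]
  [ 0     0    1  0  3 ]
  [ 0     0    0  1  3 ]
Subtract 1/3 times r2 from r1.
  [ 1  -3/2  0  0  1 ]
  [ 0     0  1  0  3 ]
  [ 0     0  0  1  3 ]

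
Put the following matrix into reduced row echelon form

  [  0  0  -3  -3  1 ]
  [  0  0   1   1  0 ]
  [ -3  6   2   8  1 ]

Swap R1 and R3.
  [ -3  6   2   8  1 ]
  [  0  0   1   1  0 ]
  [  0  0  -3  -3  1 ]
Multiply R1 by -1/3.
  [ 1  -2  -2/3  -8/3  -1/3 ]
  [ 0   0     1     1     0 ]
  [ 0   0    -3    -3     1 ]
Add 3 times R2 to R3.
  [ 1  -2  -2/3  -8/3  -1/3 ]
  [ 0   0     1     1     0 ]
  [ 0   0     0     0     1 ]
Add 1/3 times R3 to R1.
  [ 1  -2  -2/3  -8/3  0 ]
  [ 0   0     1     1  0 ]
  [ 0   0     0     0  1 ]
Add 2/3 times R2 to R1.
  [ 1  -2  0  -2  0 ]
  [ 0   0  1   1  0 ]
  [ 0   0  0   0  1 ]

[[1, -2, 0, -2, 0], [0, 0, 1, 1, 0], [0, 0, 0, 0, 1]]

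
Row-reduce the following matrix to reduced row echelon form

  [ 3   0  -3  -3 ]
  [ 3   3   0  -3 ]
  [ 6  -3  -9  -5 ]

[[1, 0, -1, 0], [0, 1, 1, 0], [0, 0, 0, 1]]

Multiply R1 by 1/3.
Subtract 3 times R1 from R2.
Subtract 6 times R1 from R3.
Multiply R2 by 1/3.
Add 3 times R2 to R3.
Add R3 to R1.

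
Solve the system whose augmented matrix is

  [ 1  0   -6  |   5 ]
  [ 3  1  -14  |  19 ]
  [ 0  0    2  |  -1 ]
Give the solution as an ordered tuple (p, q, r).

(2, 6, -1/2)

r2 -> r2 − 3·r1
  [ 1  0  -6  |   5 ]
  [ 0  1   4  |   4 ]
  [ 0  0   2  |  -1 ]
r3 -> 1/2·r3
  [ 1  0  -6  |     5 ]
  [ 0  1   4  |     4 ]
  [ 0  0   1  |  -1/2 ]
r2 -> r2 − 4·r3
  [ 1  0  -6  |     5 ]
  [ 0  1   0  |     6 ]
  [ 0  0   1  |  -1/2 ]
r1 -> r1 + 6·r3
  [ 1  0  0  |     2 ]
  [ 0  1  0  |     6 ]
  [ 0  0  1  |  -1/2 ]
Reading off the last column: p = 2, q = 6, r = -1/2.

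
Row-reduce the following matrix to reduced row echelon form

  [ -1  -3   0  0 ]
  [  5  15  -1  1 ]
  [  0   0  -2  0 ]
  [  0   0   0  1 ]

Multiply R1 by -1.
  [ 1   3   0  0 ]
  [ 5  15  -1  1 ]
  [ 0   0  -2  0 ]
  [ 0   0   0  1 ]
Subtract 5 times R1 from R2.
  [ 1  3   0  0 ]
  [ 0  0  -1  1 ]
  [ 0  0  -2  0 ]
  [ 0  0   0  1 ]
Multiply R2 by -1.
  [ 1  3   0   0 ]
  [ 0  0   1  -1 ]
  [ 0  0  -2   0 ]
  [ 0  0   0   1 ]
Add 2 times R2 to R3.
  [ 1  3  0   0 ]
  [ 0  0  1  -1 ]
  [ 0  0  0  -2 ]
  [ 0  0  0   1 ]
Multiply R3 by -1/2.
  [ 1  3  0   0 ]
  [ 0  0  1  -1 ]
  [ 0  0  0   1 ]
  [ 0  0  0   1 ]
Subtract R3 from R4.
  [ 1  3  0   0 ]
  [ 0  0  1  -1 ]
  [ 0  0  0   1 ]
  [ 0  0  0   0 ]
Add R3 to R2.
  [ 1  3  0  0 ]
  [ 0  0  1  0 ]
  [ 0  0  0  1 ]
  [ 0  0  0  0 ]

[[1, 3, 0, 0], [0, 0, 1, 0], [0, 0, 0, 1], [0, 0, 0, 0]]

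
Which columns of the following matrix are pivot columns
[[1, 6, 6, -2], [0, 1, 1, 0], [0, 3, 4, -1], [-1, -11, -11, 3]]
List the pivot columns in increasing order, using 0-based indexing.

0, 1, 2, 3

R4 -> R4 + R1
  [ 1   6   6  -2 ]
  [ 0   1   1   0 ]
  [ 0   3   4  -1 ]
  [ 0  -5  -5   1 ]
R3 -> R3 − 3·R2
  [ 1   6   6  -2 ]
  [ 0   1   1   0 ]
  [ 0   0   1  -1 ]
  [ 0  -5  -5   1 ]
R4 -> R4 + 5·R2
  [ 1  6  6  -2 ]
  [ 0  1  1   0 ]
  [ 0  0  1  -1 ]
  [ 0  0  0   1 ]
R3 -> R3 + R4
  [ 1  6  6  -2 ]
  [ 0  1  1   0 ]
  [ 0  0  1   0 ]
  [ 0  0  0   1 ]
R1 -> R1 + 2·R4
  [ 1  6  6  0 ]
  [ 0  1  1  0 ]
  [ 0  0  1  0 ]
  [ 0  0  0  1 ]
R2 -> R2 − R3
  [ 1  6  6  0 ]
  [ 0  1  0  0 ]
  [ 0  0  1  0 ]
  [ 0  0  0  1 ]
R1 -> R1 − 6·R3
  [ 1  6  0  0 ]
  [ 0  1  0  0 ]
  [ 0  0  1  0 ]
  [ 0  0  0  1 ]
R1 -> R1 − 6·R2
  [ 1  0  0  0 ]
  [ 0  1  0  0 ]
  [ 0  0  1  0 ]
  [ 0  0  0  1 ]
Pivot columns are the columns containing a leading 1.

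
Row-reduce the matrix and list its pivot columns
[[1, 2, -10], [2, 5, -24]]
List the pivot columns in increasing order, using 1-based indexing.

ρ2 → ρ2 − 2·ρ1
  [ 1  2  -10 ]
  [ 0  1   -4 ]
ρ1 → ρ1 − 2·ρ2
  [ 1  0  -2 ]
  [ 0  1  -4 ]
Pivot columns are the columns containing a leading 1.

1, 2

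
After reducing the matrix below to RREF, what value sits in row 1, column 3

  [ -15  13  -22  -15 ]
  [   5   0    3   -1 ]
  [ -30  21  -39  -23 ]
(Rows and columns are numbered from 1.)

3/5

R1 → -1/15·R1
  [   1  -13/15  22/15    1 ]
  [   5       0      3   -1 ]
  [ -30      21    -39  -23 ]
R2 → R2 − 5·R1
  [   1  -13/15  22/15    1 ]
  [   0    13/3  -13/3   -6 ]
  [ -30      21    -39  -23 ]
R3 → R3 + 30·R1
  [ 1  -13/15  22/15   1 ]
  [ 0    13/3  -13/3  -6 ]
  [ 0      -5      5   7 ]
R2 → 3/13·R2
  [ 1  -13/15  22/15       1 ]
  [ 0       1     -1  -18/13 ]
  [ 0      -5      5       7 ]
R3 → R3 + 5·R2
  [ 1  -13/15  22/15       1 ]
  [ 0       1     -1  -18/13 ]
  [ 0       0      0    1/13 ]
R3 → 13·R3
  [ 1  -13/15  22/15       1 ]
  [ 0       1     -1  -18/13 ]
  [ 0       0      0       1 ]
R2 → R2 + 18/13·R3
  [ 1  -13/15  22/15  1 ]
  [ 0       1     -1  0 ]
  [ 0       0      0  1 ]
R1 → R1 − R3
  [ 1  -13/15  22/15  0 ]
  [ 0       1     -1  0 ]
  [ 0       0      0  1 ]
R1 → R1 + 13/15·R2
  [ 1  0  3/5  0 ]
  [ 0  1   -1  0 ]
  [ 0  0    0  1 ]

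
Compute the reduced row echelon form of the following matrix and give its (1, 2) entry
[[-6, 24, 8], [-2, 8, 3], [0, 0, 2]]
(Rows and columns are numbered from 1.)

Multiply R1 by -1/6.
  [  1  -4  -4/3 ]
  [ -2   8     3 ]
  [  0   0     2 ]
Add 2 times R1 to R2.
  [ 1  -4  -4/3 ]
  [ 0   0   1/3 ]
  [ 0   0     2 ]
Multiply R2 by 3.
  [ 1  -4  -4/3 ]
  [ 0   0     1 ]
  [ 0   0     2 ]
Subtract 2 times R2 from R3.
  [ 1  -4  -4/3 ]
  [ 0   0     1 ]
  [ 0   0     0 ]
Add 4/3 times R2 to R1.
  [ 1  -4  0 ]
  [ 0   0  1 ]
  [ 0   0  0 ]

-4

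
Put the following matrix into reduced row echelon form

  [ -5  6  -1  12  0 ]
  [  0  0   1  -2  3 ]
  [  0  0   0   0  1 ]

[[1, -6/5, 0, -2, 0], [0, 0, 1, -2, 0], [0, 0, 0, 0, 1]]

ρ1 -> -1/5·ρ1
  [ 1  -6/5  1/5  -12/5  0 ]
  [ 0     0    1     -2  3 ]
  [ 0     0    0      0  1 ]
ρ2 -> ρ2 − 3·ρ3
  [ 1  -6/5  1/5  -12/5  0 ]
  [ 0     0    1     -2  0 ]
  [ 0     0    0      0  1 ]
ρ1 -> ρ1 − 1/5·ρ2
  [ 1  -6/5  0  -2  0 ]
  [ 0     0  1  -2  0 ]
  [ 0     0  0   0  1 ]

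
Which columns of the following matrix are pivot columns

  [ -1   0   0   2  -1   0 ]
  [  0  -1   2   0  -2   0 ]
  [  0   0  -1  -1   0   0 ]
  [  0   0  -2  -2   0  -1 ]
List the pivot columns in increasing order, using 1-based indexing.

ρ1 -> -1·ρ1
ρ2 -> -1·ρ2
ρ3 -> -1·ρ3
ρ4 -> ρ4 + 2·ρ3
ρ4 -> -1·ρ4
ρ2 -> ρ2 + 2·ρ3
Pivot columns are the columns containing a leading 1.

1, 2, 3, 6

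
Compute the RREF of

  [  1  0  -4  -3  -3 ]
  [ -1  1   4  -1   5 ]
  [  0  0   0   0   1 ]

R2 := R2 + R1
  [ 1  0  -4  -3  -3 ]
  [ 0  1   0  -4   2 ]
  [ 0  0   0   0   1 ]
R2 := R2 − 2·R3
  [ 1  0  -4  -3  -3 ]
  [ 0  1   0  -4   0 ]
  [ 0  0   0   0   1 ]
R1 := R1 + 3·R3
  [ 1  0  -4  -3  0 ]
  [ 0  1   0  -4  0 ]
  [ 0  0   0   0  1 ]

[[1, 0, -4, -3, 0], [0, 1, 0, -4, 0], [0, 0, 0, 0, 1]]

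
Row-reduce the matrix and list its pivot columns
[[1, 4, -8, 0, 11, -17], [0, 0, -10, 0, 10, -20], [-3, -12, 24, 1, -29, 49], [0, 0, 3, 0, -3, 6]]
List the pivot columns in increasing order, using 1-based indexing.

1, 3, 4

Add 3 times r1 to r3.
  [ 1  4   -8  0  11  -17 ]
  [ 0  0  -10  0  10  -20 ]
  [ 0  0    0  1   4   -2 ]
  [ 0  0    3  0  -3    6 ]
Multiply r2 by -1/10.
  [ 1  4  -8  0  11  -17 ]
  [ 0  0   1  0  -1    2 ]
  [ 0  0   0  1   4   -2 ]
  [ 0  0   3  0  -3    6 ]
Subtract 3 times r2 from r4.
  [ 1  4  -8  0  11  -17 ]
  [ 0  0   1  0  -1    2 ]
  [ 0  0   0  1   4   -2 ]
  [ 0  0   0  0   0    0 ]
Add 8 times r2 to r1.
  [ 1  4  0  0   3  -1 ]
  [ 0  0  1  0  -1   2 ]
  [ 0  0  0  1   4  -2 ]
  [ 0  0  0  0   0   0 ]
Pivot columns are the columns containing a leading 1.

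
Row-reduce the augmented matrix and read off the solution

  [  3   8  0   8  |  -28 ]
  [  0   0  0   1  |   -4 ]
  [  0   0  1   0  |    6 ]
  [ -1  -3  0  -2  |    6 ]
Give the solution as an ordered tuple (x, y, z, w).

R1 ← 1/3·R1
  [  1  8/3  0  8/3  |  -28/3 ]
  [  0    0  0    1  |     -4 ]
  [  0    0  1    0  |      6 ]
  [ -1   -3  0   -2  |      6 ]
R4 ← R4 + R1
  [ 1   8/3  0  8/3  |  -28/3 ]
  [ 0     0  0    1  |     -4 ]
  [ 0     0  1    0  |      6 ]
  [ 0  -1/3  0  2/3  |  -10/3 ]
R2 ↔ R4
  [ 1   8/3  0  8/3  |  -28/3 ]
  [ 0  -1/3  0  2/3  |  -10/3 ]
  [ 0     0  1    0  |      6 ]
  [ 0     0  0    1  |     -4 ]
R2 ← -3·R2
  [ 1  8/3  0  8/3  |  -28/3 ]
  [ 0    1  0   -2  |     10 ]
  [ 0    0  1    0  |      6 ]
  [ 0    0  0    1  |     -4 ]
R2 ← R2 + 2·R4
  [ 1  8/3  0  8/3  |  -28/3 ]
  [ 0    1  0    0  |      2 ]
  [ 0    0  1    0  |      6 ]
  [ 0    0  0    1  |     -4 ]
R1 ← R1 − 8/3·R4
  [ 1  8/3  0  0  |  4/3 ]
  [ 0    1  0  0  |    2 ]
  [ 0    0  1  0  |    6 ]
  [ 0    0  0  1  |   -4 ]
R1 ← R1 − 8/3·R2
  [ 1  0  0  0  |  -4 ]
  [ 0  1  0  0  |   2 ]
  [ 0  0  1  0  |   6 ]
  [ 0  0  0  1  |  -4 ]
Reading off the last column: x = -4, y = 2, z = 6, w = -4.

(-4, 2, 6, -4)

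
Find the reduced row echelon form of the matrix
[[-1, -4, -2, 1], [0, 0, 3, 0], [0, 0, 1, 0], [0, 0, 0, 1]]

R1 -> -1·R1
R2 -> 1/3·R2
R3 -> R3 − R2
R3 <=> R4
R1 -> R1 + R3
R1 -> R1 − 2·R2

[[1, 4, 0, 0], [0, 0, 1, 0], [0, 0, 0, 1], [0, 0, 0, 0]]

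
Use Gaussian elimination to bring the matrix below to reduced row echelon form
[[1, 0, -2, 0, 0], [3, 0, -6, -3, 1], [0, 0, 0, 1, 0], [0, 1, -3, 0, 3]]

r2 ← r2 − 3·r1
  [ 1  0  -2   0  0 ]
  [ 0  0   0  -3  1 ]
  [ 0  0   0   1  0 ]
  [ 0  1  -3   0  3 ]
r2 <-> r4
  [ 1  0  -2   0  0 ]
  [ 0  1  -3   0  3 ]
  [ 0  0   0   1  0 ]
  [ 0  0   0  -3  1 ]
r4 ← r4 + 3·r3
  [ 1  0  -2  0  0 ]
  [ 0  1  -3  0  3 ]
  [ 0  0   0  1  0 ]
  [ 0  0   0  0  1 ]
r2 ← r2 − 3·r4
  [ 1  0  -2  0  0 ]
  [ 0  1  -3  0  0 ]
  [ 0  0   0  1  0 ]
  [ 0  0   0  0  1 ]

[[1, 0, -2, 0, 0], [0, 1, -3, 0, 0], [0, 0, 0, 1, 0], [0, 0, 0, 0, 1]]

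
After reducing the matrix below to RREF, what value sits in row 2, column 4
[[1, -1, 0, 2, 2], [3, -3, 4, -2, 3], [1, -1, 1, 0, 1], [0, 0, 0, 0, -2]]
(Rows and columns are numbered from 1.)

-2

ρ2 ← ρ2 − 3·ρ1
  [ 1  -1  0   2   2 ]
  [ 0   0  4  -8  -3 ]
  [ 1  -1  1   0   1 ]
  [ 0   0  0   0  -2 ]
ρ3 ← ρ3 − ρ1
  [ 1  -1  0   2   2 ]
  [ 0   0  4  -8  -3 ]
  [ 0   0  1  -2  -1 ]
  [ 0   0  0   0  -2 ]
ρ2 ← 1/4·ρ2
  [ 1  -1  0   2     2 ]
  [ 0   0  1  -2  -3/4 ]
  [ 0   0  1  -2    -1 ]
  [ 0   0  0   0    -2 ]
ρ3 ← ρ3 − ρ2
  [ 1  -1  0   2     2 ]
  [ 0   0  1  -2  -3/4 ]
  [ 0   0  0   0  -1/4 ]
  [ 0   0  0   0    -2 ]
ρ3 ← -4·ρ3
  [ 1  -1  0   2     2 ]
  [ 0   0  1  -2  -3/4 ]
  [ 0   0  0   0     1 ]
  [ 0   0  0   0    -2 ]
ρ4 ← ρ4 + 2·ρ3
  [ 1  -1  0   2     2 ]
  [ 0   0  1  -2  -3/4 ]
  [ 0   0  0   0     1 ]
  [ 0   0  0   0     0 ]
ρ2 ← ρ2 + 3/4·ρ3
  [ 1  -1  0   2  2 ]
  [ 0   0  1  -2  0 ]
  [ 0   0  0   0  1 ]
  [ 0   0  0   0  0 ]
ρ1 ← ρ1 − 2·ρ3
  [ 1  -1  0   2  0 ]
  [ 0   0  1  -2  0 ]
  [ 0   0  0   0  1 ]
  [ 0   0  0   0  0 ]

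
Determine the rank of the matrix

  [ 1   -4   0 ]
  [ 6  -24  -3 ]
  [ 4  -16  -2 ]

R2 -> R2 − 6·R1
  [ 1   -4   0 ]
  [ 0    0  -3 ]
  [ 4  -16  -2 ]
R3 -> R3 − 4·R1
  [ 1  -4   0 ]
  [ 0   0  -3 ]
  [ 0   0  -2 ]
R2 -> -1/3·R2
  [ 1  -4   0 ]
  [ 0   0   1 ]
  [ 0   0  -2 ]
R3 -> R3 + 2·R2
  [ 1  -4  0 ]
  [ 0   0  1 ]
  [ 0   0  0 ]
The reduced form has 2 nonzero rows.

rank = 2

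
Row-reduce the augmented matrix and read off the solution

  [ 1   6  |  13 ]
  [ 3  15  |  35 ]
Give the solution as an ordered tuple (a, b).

(5, 4/3)

R2 := R2 − 3·R1
  [ 1   6  |  13 ]
  [ 0  -3  |  -4 ]
R2 := -1/3·R2
  [ 1  6  |   13 ]
  [ 0  1  |  4/3 ]
R1 := R1 − 6·R2
  [ 1  0  |    5 ]
  [ 0  1  |  4/3 ]
Reading off the last column: a = 5, b = 4/3.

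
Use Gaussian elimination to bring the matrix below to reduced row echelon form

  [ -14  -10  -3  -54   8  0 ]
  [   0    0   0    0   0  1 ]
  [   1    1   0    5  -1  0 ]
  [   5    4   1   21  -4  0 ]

[[1, 0, 0, 1, 2, 0], [0, 1, 0, 4, -3, 0], [0, 0, 1, 0, -2, 0], [0, 0, 0, 0, 0, 1]]

R1 ← -1/14·R1
  [ 1  5/7  3/14  27/7  -4/7  0 ]
  [ 0    0     0     0     0  1 ]
  [ 1    1     0     5    -1  0 ]
  [ 5    4     1    21    -4  0 ]
R3 ← R3 − R1
  [ 1  5/7   3/14  27/7  -4/7  0 ]
  [ 0    0      0     0     0  1 ]
  [ 0  2/7  -3/14   8/7  -3/7  0 ]
  [ 5    4      1    21    -4  0 ]
R4 ← R4 − 5·R1
  [ 1  5/7   3/14  27/7  -4/7  0 ]
  [ 0    0      0     0     0  1 ]
  [ 0  2/7  -3/14   8/7  -3/7  0 ]
  [ 0  3/7  -1/14  12/7  -8/7  0 ]
R2 <=> R3
  [ 1  5/7   3/14  27/7  -4/7  0 ]
  [ 0  2/7  -3/14   8/7  -3/7  0 ]
  [ 0    0      0     0     0  1 ]
  [ 0  3/7  -1/14  12/7  -8/7  0 ]
R2 ← 7/2·R2
  [ 1  5/7   3/14  27/7  -4/7  0 ]
  [ 0    1   -3/4     4  -3/2  0 ]
  [ 0    0      0     0     0  1 ]
  [ 0  3/7  -1/14  12/7  -8/7  0 ]
R4 ← R4 − 3/7·R2
  [ 1  5/7  3/14  27/7  -4/7  0 ]
  [ 0    1  -3/4     4  -3/2  0 ]
  [ 0    0     0     0     0  1 ]
  [ 0    0   1/4     0  -1/2  0 ]
R3 <=> R4
  [ 1  5/7  3/14  27/7  -4/7  0 ]
  [ 0    1  -3/4     4  -3/2  0 ]
  [ 0    0   1/4     0  -1/2  0 ]
  [ 0    0     0     0     0  1 ]
R3 ← 4·R3
  [ 1  5/7  3/14  27/7  -4/7  0 ]
  [ 0    1  -3/4     4  -3/2  0 ]
  [ 0    0     1     0    -2  0 ]
  [ 0    0     0     0     0  1 ]
R2 ← R2 + 3/4·R3
  [ 1  5/7  3/14  27/7  -4/7  0 ]
  [ 0    1     0     4    -3  0 ]
  [ 0    0     1     0    -2  0 ]
  [ 0    0     0     0     0  1 ]
R1 ← R1 − 3/14·R3
  [ 1  5/7  0  27/7  -1/7  0 ]
  [ 0    1  0     4    -3  0 ]
  [ 0    0  1     0    -2  0 ]
  [ 0    0  0     0     0  1 ]
R1 ← R1 − 5/7·R2
  [ 1  0  0  1   2  0 ]
  [ 0  1  0  4  -3  0 ]
  [ 0  0  1  0  -2  0 ]
  [ 0  0  0  0   0  1 ]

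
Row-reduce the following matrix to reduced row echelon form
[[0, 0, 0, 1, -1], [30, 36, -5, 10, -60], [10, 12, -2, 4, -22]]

ρ1 <-> ρ2
  [ 30  36  -5  10  -60 ]
  [  0   0   0   1   -1 ]
  [ 10  12  -2   4  -22 ]
ρ1 → 1/30·ρ1
  [  1  6/5  -1/6  1/3   -2 ]
  [  0    0     0    1   -1 ]
  [ 10   12    -2    4  -22 ]
ρ3 → ρ3 − 10·ρ1
  [ 1  6/5  -1/6  1/3  -2 ]
  [ 0    0     0    1  -1 ]
  [ 0    0  -1/3  2/3  -2 ]
ρ2 <-> ρ3
  [ 1  6/5  -1/6  1/3  -2 ]
  [ 0    0  -1/3  2/3  -2 ]
  [ 0    0     0    1  -1 ]
ρ2 → -3·ρ2
  [ 1  6/5  -1/6  1/3  -2 ]
  [ 0    0     1   -2   6 ]
  [ 0    0     0    1  -1 ]
ρ2 → ρ2 + 2·ρ3
  [ 1  6/5  -1/6  1/3  -2 ]
  [ 0    0     1    0   4 ]
  [ 0    0     0    1  -1 ]
ρ1 → ρ1 − 1/3·ρ3
  [ 1  6/5  -1/6  0  -5/3 ]
  [ 0    0     1  0     4 ]
  [ 0    0     0  1    -1 ]
ρ1 → ρ1 + 1/6·ρ2
  [ 1  6/5  0  0  -1 ]
  [ 0    0  1  0   4 ]
  [ 0    0  0  1  -1 ]

[[1, 6/5, 0, 0, -1], [0, 0, 1, 0, 4], [0, 0, 0, 1, -1]]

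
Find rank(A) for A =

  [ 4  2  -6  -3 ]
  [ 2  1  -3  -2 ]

rank = 2

Multiply r1 by 1/4.
  [ 1  1/2  -3/2  -3/4 ]
  [ 2    1    -3    -2 ]
Subtract 2 times r1 from r2.
  [ 1  1/2  -3/2  -3/4 ]
  [ 0    0     0  -1/2 ]
Multiply r2 by -2.
  [ 1  1/2  -3/2  -3/4 ]
  [ 0    0     0     1 ]
Add 3/4 times r2 to r1.
  [ 1  1/2  -3/2  0 ]
  [ 0    0     0  1 ]
The reduced form has 2 nonzero rows.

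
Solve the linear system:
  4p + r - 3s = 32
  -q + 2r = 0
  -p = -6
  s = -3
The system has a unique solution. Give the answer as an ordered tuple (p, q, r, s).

Form the augmented matrix and row-reduce:
  [  4   0  1  -3  |  32 ]
  [  0  -1  2   0  |   0 ]
  [ -1   0  0   0  |  -6 ]
  [  0   0  0   1  |  -3 ]
R1 ← 1/4·R1
  [  1   0  1/4  -3/4  |   8 ]
  [  0  -1    2     0  |   0 ]
  [ -1   0    0     0  |  -6 ]
  [  0   0    0     1  |  -3 ]
R3 ← R3 + R1
  [ 1   0  1/4  -3/4  |   8 ]
  [ 0  -1    2     0  |   0 ]
  [ 0   0  1/4  -3/4  |   2 ]
  [ 0   0    0     1  |  -3 ]
R2 ← -1·R2
  [ 1  0  1/4  -3/4  |   8 ]
  [ 0  1   -2     0  |   0 ]
  [ 0  0  1/4  -3/4  |   2 ]
  [ 0  0    0     1  |  -3 ]
R3 ← 4·R3
  [ 1  0  1/4  -3/4  |   8 ]
  [ 0  1   -2     0  |   0 ]
  [ 0  0    1    -3  |   8 ]
  [ 0  0    0     1  |  -3 ]
R3 ← R3 + 3·R4
  [ 1  0  1/4  -3/4  |   8 ]
  [ 0  1   -2     0  |   0 ]
  [ 0  0    1     0  |  -1 ]
  [ 0  0    0     1  |  -3 ]
R1 ← R1 + 3/4·R4
  [ 1  0  1/4  0  |  23/4 ]
  [ 0  1   -2  0  |     0 ]
  [ 0  0    1  0  |    -1 ]
  [ 0  0    0  1  |    -3 ]
R2 ← R2 + 2·R3
  [ 1  0  1/4  0  |  23/4 ]
  [ 0  1    0  0  |    -2 ]
  [ 0  0    1  0  |    -1 ]
  [ 0  0    0  1  |    -3 ]
R1 ← R1 − 1/4·R3
  [ 1  0  0  0  |   6 ]
  [ 0  1  0  0  |  -2 ]
  [ 0  0  1  0  |  -1 ]
  [ 0  0  0  1  |  -3 ]
Reading off the last column: p = 6, q = -2, r = -1, s = -3.

(6, -2, -1, -3)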